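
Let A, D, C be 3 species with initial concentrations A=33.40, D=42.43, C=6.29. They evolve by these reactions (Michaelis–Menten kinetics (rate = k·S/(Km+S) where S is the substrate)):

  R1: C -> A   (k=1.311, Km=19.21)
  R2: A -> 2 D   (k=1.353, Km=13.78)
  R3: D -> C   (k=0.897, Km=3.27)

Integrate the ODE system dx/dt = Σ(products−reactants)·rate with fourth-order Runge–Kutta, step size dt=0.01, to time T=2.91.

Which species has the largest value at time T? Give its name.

Dominant species at T: D

RK4 with dt=0.01: 291 steps to T=2.91. Trajectory (selected grid times):
t=0.00: A=33.40 D=42.43 C=6.29
t=0.32: A=33.20 D=42.78 C=6.45
t=0.65: A=32.99 D=43.13 C=6.62
t=0.97: A=32.80 D=43.47 C=6.78
t=1.29: A=32.60 D=43.82 C=6.93
t=1.62: A=32.40 D=44.17 C=7.09
t=1.94: A=32.21 D=44.51 C=7.25
t=2.26: A=32.03 D=44.85 C=7.40
t=2.59: A=31.84 D=45.19 C=7.55
t=2.91: A=31.65 D=45.53 C=7.70
At T=2.91: A=31.65 D=45.53 C=7.70; the largest is D.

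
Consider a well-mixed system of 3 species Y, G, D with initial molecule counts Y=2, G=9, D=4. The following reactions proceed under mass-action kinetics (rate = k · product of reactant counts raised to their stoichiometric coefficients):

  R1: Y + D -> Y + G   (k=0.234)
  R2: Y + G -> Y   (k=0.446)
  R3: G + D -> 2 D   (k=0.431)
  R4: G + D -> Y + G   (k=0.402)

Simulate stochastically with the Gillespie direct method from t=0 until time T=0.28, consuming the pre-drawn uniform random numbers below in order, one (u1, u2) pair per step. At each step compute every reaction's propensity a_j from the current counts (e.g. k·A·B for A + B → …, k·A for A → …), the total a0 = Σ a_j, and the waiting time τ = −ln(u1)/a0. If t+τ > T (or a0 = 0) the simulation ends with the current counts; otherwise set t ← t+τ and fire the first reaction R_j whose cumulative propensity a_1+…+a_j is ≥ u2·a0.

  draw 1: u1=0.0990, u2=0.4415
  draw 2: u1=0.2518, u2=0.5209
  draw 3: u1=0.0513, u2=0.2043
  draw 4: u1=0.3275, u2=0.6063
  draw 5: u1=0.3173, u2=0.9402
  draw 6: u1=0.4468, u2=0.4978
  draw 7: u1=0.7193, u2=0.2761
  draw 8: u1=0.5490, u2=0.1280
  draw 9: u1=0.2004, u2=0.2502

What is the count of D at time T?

t=0.000: Y=2 G=9 D=4
Draw 1: a1=1.872, a2=8.028, a3=15.516, a4=14.472, a0=39.888; τ=−ln(0.0990)/39.888=0.058 → t=0.058; u2·a0=0.4415·39.888=17.611; a1+a2=9.900 < 17.611 ≤ a1+…+a3=25.416 → R3 fires; Y=2 G=8 D=5
Draw 2: a1=2.340, a2=7.136, a3=17.240, a4=16.080, a0=42.796; τ=−ln(0.2518)/42.796=0.032 → t=0.090; u2·a0=0.5209·42.796=22.292; a1+a2=9.476 < 22.292 ≤ a1+…+a3=26.716 → R3 fires; Y=2 G=7 D=6
Draw 3: a1=2.808, a2=6.244, a3=18.102, a4=16.884, a0=44.038; τ=−ln(0.0513)/44.038=0.067 → t=0.158; u2·a0=0.2043·44.038=8.997; a1=2.808 < 8.997 ≤ a1+a2=9.052 → R2 fires; Y=2 G=6 D=6
Draw 4: a1=2.808, a2=5.352, a3=15.516, a4=14.472, a0=38.148; τ=−ln(0.3275)/38.148=0.029 → t=0.187; u2·a0=0.6063·38.148=23.129; a1+a2=8.160 < 23.129 ≤ a1+…+a3=23.676 → R3 fires; Y=2 G=5 D=7
Draw 5: a1=3.276, a2=4.460, a3=15.085, a4=14.070, a0=36.891; τ=−ln(0.3173)/36.891=0.031 → t=0.218; u2·a0=0.9402·36.891=34.685; a1+…+a3=22.821 < 34.685 ≤ a1+…+a4=36.891 → R4 fires; Y=3 G=5 D=6
Draw 6: a1=4.212, a2=6.690, a3=12.930, a4=12.060, a0=35.892; τ=−ln(0.4468)/35.892=0.022 → t=0.240; u2·a0=0.4978·35.892=17.867; a1+a2=10.902 < 17.867 ≤ a1+…+a3=23.832 → R3 fires; Y=3 G=4 D=7
Draw 7: a1=4.914, a2=5.352, a3=12.068, a4=11.256, a0=33.590; τ=−ln(0.7193)/33.590=0.010 → t=0.250; u2·a0=0.2761·33.590=9.274; a1=4.914 < 9.274 ≤ a1+a2=10.266 → R2 fires; Y=3 G=3 D=7
Draw 8: a1=4.914, a2=4.014, a3=9.051, a4=8.442, a0=26.421; τ=−ln(0.5490)/26.421=0.023 → t=0.273; u2·a0=0.1280·26.421=3.382 ≤ a1=4.914 → R1 fires; Y=3 G=4 D=6
Draw 9: a1=4.212, a2=5.352, a3=10.344, a4=9.648, a0=29.556; τ=−ln(0.2004)/29.556=0.054 → t=0.327 > T=0.28: stop.
Read off D at T=0.28: 6

D at T = 6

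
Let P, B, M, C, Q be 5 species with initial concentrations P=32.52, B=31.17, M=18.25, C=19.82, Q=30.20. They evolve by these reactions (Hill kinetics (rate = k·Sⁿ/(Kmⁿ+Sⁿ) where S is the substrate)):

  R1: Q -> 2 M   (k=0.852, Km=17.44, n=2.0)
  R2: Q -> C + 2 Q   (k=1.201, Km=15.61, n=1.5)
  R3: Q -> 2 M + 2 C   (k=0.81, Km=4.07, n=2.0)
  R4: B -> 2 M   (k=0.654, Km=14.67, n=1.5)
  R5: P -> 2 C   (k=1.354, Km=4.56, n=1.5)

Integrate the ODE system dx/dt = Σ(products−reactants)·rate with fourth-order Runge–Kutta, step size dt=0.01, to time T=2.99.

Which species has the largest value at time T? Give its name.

RK4 with dt=0.01: 299 steps to T=2.99. Trajectory (selected grid times):
t=0.00: P=32.52 B=31.17 M=18.25 C=19.82 Q=30.20
t=0.33: P=32.10 B=31.01 M=19.52 C=21.48 Q=30.02
t=0.66: P=31.67 B=30.84 M=20.79 C=23.14 Q=29.83
t=1.00: P=31.24 B=30.68 M=22.10 C=24.85 Q=29.64
t=1.33: P=30.81 B=30.52 M=23.36 C=26.51 Q=29.46
t=1.66: P=30.39 B=30.35 M=24.63 C=28.16 Q=29.27
t=1.99: P=29.97 B=30.19 M=25.89 C=29.82 Q=29.09
t=2.33: P=29.53 B=30.03 M=27.19 C=31.52 Q=28.90
t=2.66: P=29.11 B=29.87 M=28.44 C=33.17 Q=28.71
t=2.99: P=28.69 B=29.70 M=29.70 C=34.82 Q=28.53
At T=2.99: P=28.69 B=29.70 M=29.70 C=34.82 Q=28.53; the largest is C.

Dominant species at T: C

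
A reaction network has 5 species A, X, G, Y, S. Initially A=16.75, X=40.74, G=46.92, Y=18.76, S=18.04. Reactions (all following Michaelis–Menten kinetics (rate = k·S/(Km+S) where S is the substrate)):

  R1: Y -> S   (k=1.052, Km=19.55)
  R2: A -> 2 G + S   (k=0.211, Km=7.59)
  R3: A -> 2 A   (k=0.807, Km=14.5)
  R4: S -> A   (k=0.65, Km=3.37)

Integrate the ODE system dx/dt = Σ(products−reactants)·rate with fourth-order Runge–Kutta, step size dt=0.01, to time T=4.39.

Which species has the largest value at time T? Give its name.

RK4 with dt=0.01: 439 steps to T=4.39. Trajectory (selected grid times):
t=0.00: A=16.75 X=40.74 G=46.92 Y=18.76 S=18.04
t=0.49: A=17.16 X=40.74 G=47.06 Y=18.51 S=18.09
t=0.98: A=17.57 X=40.74 G=47.21 Y=18.26 S=18.15
t=1.46: A=17.98 X=40.74 G=47.35 Y=18.02 S=18.20
t=1.95: A=18.39 X=40.74 G=47.49 Y=17.77 S=18.25
t=2.44: A=18.81 X=40.74 G=47.64 Y=17.52 S=18.30
t=2.93: A=19.23 X=40.74 G=47.79 Y=17.28 S=18.35
t=3.41: A=19.64 X=40.74 G=47.93 Y=17.05 S=18.39
t=3.90: A=20.07 X=40.74 G=48.08 Y=16.81 S=18.44
t=4.39: A=20.49 X=40.74 G=48.23 Y=16.57 S=18.48
At T=4.39: A=20.49 X=40.74 G=48.23 Y=16.57 S=18.48; the largest is G.

Dominant species at T: G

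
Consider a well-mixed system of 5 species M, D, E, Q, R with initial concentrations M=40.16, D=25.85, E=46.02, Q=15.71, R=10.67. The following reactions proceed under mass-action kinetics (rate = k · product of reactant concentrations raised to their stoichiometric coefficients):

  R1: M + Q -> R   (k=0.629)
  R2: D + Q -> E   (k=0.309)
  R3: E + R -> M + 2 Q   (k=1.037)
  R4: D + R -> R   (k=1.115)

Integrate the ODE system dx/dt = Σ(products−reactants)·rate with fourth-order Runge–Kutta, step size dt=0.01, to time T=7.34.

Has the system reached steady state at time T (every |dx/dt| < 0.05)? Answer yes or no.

Steady state at T: yes

RK4 with dt=0.01: 734 steps to T=7.34. Trajectory (selected grid times):
t=0.00: M=40.16 D=25.85 E=46.02 Q=15.71 R=10.67
t=0.82: M=0.00 D=0.00 E=0.00 Q=21.57 R=50.83
t=1.63: M=0.00 D=0.00 E=0.00 Q=21.57 R=50.83
t=2.45: M=0.00 D=0.00 E=0.00 Q=21.57 R=50.83
t=3.26: M=0.00 D=0.00 E=0.00 Q=21.57 R=50.83
t=4.08: M=0.00 D=0.00 E=0.00 Q=21.57 R=50.83
t=4.89: M=0.00 D=0.00 E=0.00 Q=21.57 R=50.83
t=5.71: M=0.00 D=0.00 E=0.00 Q=21.57 R=50.83
t=6.52: M=0.00 D=0.00 E=0.00 Q=21.57 R=50.83
t=7.34: M=0.00 D=0.00 E=0.00 Q=21.57 R=50.83
Rates at T: R1=0.0000, R2=0.0000, R3=0.0000, R4=0.0000
dx/dt at T (Σ net stoichiometry × rate): M=-0.0000, D=-0.0000, E=-0.0000, Q=-0.0000, R=+0.0000
Largest |dx/dt| is |-0.0000| (M) < 0.05 → steady.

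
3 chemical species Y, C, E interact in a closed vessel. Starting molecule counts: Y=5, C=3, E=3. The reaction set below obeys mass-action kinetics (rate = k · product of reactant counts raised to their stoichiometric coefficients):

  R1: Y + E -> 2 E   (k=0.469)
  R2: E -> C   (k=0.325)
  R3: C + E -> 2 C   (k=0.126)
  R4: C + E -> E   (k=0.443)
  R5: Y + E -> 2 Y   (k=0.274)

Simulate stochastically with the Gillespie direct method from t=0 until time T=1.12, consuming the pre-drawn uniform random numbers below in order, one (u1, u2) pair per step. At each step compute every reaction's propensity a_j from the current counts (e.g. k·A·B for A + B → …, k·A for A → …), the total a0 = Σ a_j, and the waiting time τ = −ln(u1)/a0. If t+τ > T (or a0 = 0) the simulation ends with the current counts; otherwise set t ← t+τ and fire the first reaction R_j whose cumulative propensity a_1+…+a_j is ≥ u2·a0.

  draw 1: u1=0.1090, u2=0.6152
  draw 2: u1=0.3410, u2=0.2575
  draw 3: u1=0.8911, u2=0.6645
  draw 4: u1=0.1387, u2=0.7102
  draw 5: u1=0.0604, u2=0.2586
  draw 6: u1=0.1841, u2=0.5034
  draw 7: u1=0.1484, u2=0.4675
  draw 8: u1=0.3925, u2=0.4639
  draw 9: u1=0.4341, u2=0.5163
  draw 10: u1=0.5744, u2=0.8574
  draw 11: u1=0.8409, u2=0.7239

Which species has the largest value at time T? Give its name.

t=0.000: Y=5 C=3 E=3
Draw 1: a1=7.035, a2=0.975, a3=1.134, a4=3.987, a5=4.110, a0=17.241; τ=−ln(0.1090)/17.241=0.129 → t=0.129; u2·a0=0.6152·17.241=10.607; a1+…+a3=9.144 < 10.607 ≤ a1+…+a4=13.131 → R4 fires; Y=5 C=2 E=3
Draw 2: a1=7.035, a2=0.975, a3=0.756, a4=2.658, a5=4.110, a0=15.534; τ=−ln(0.3410)/15.534=0.069 → t=0.198; u2·a0=0.2575·15.534=4.000 ≤ a1=7.035 → R1 fires; Y=4 C=2 E=4
Draw 3: a1=7.504, a2=1.300, a3=1.008, a4=3.544, a5=4.384, a0=17.740; τ=−ln(0.8911)/17.740=0.006 → t=0.204; u2·a0=0.6645·17.740=11.788; a1+…+a3=9.812 < 11.788 ≤ a1+…+a4=13.356 → R4 fires; Y=4 C=1 E=4
Draw 4: a1=7.504, a2=1.300, a3=0.504, a4=1.772, a5=4.384, a0=15.464; τ=−ln(0.1387)/15.464=0.128 → t=0.332; u2·a0=0.7102·15.464=10.983; a1+…+a3=9.308 < 10.983 ≤ a1+…+a4=11.080 → R4 fires; Y=4 C=0 E=4
Draw 5: a1=7.504, a2=1.300, a3=0.000, a4=0.000, a5=4.384, a0=13.188; τ=−ln(0.0604)/13.188=0.213 → t=0.545; u2·a0=0.2586·13.188=3.410 ≤ a1=7.504 → R1 fires; Y=3 C=0 E=5
Draw 6: a1=7.035, a2=1.625, a3=0.000, a4=0.000, a5=4.110, a0=12.770; τ=−ln(0.1841)/12.770=0.133 → t=0.677; u2·a0=0.5034·12.770=6.428 ≤ a1=7.035 → R1 fires; Y=2 C=0 E=6
Draw 7: a1=5.628, a2=1.950, a3=0.000, a4=0.000, a5=3.288, a0=10.866; τ=−ln(0.1484)/10.866=0.176 → t=0.853; u2·a0=0.4675·10.866=5.080 ≤ a1=5.628 → R1 fires; Y=1 C=0 E=7
Draw 8: a1=3.283, a2=2.275, a3=0.000, a4=0.000, a5=1.918, a0=7.476; τ=−ln(0.3925)/7.476=0.125 → t=0.978; u2·a0=0.4639·7.476=3.468; a1=3.283 < 3.468 ≤ a1+a2=5.558 → R2 fires; Y=1 C=1 E=6
Draw 9: a1=2.814, a2=1.950, a3=0.756, a4=2.658, a5=1.644, a0=9.822; τ=−ln(0.4341)/9.822=0.085 → t=1.063; u2·a0=0.5163·9.822=5.071; a1+a2=4.764 < 5.071 ≤ a1+…+a3=5.520 → R3 fires; Y=1 C=2 E=5
Draw 10: a1=2.345, a2=1.625, a3=1.260, a4=4.430, a5=1.370, a0=11.030; τ=−ln(0.5744)/11.030=0.050 → t=1.113; u2·a0=0.8574·11.030=9.457; a1+…+a3=5.230 < 9.457 ≤ a1+…+a4=9.660 → R4 fires; Y=1 C=1 E=5
Draw 11: a1=2.345, a2=1.625, a3=0.630, a4=2.215, a5=1.370, a0=8.185; τ=−ln(0.8409)/8.185=0.021 → t=1.134 > T=1.12: stop.
At T=1.12: Y=1 C=1 E=5; the largest is E.

Dominant species at T: E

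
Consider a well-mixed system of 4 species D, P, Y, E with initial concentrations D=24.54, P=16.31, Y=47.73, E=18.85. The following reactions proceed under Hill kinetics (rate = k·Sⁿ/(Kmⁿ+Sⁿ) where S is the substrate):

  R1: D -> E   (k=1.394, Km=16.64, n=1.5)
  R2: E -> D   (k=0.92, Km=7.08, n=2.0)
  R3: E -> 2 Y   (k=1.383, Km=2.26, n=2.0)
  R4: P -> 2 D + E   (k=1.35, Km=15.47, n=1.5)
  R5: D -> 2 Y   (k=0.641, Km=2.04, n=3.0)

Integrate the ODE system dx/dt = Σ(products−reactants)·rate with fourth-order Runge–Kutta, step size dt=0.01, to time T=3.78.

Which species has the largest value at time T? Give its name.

Dominant species at T: Y

RK4 with dt=0.01: 378 steps to T=3.78. Trajectory (selected grid times):
t=0.00: D=24.54 P=16.31 Y=47.73 E=18.85
t=0.42: D=24.82 P=16.02 Y=49.41 E=18.61
t=0.84: D=25.08 P=15.73 Y=51.10 E=18.37
t=1.26: D=25.34 P=15.44 Y=52.78 E=18.13
t=1.68: D=25.59 P=15.16 Y=54.46 E=17.88
t=2.10: D=25.82 P=14.88 Y=56.14 E=17.64
t=2.52: D=26.04 P=14.61 Y=57.82 E=17.40
t=2.94: D=26.25 P=14.34 Y=59.50 E=17.15
t=3.36: D=26.46 P=14.08 Y=61.18 E=16.91
t=3.78: D=26.65 P=13.82 Y=62.86 E=16.66
At T=3.78: D=26.65 P=13.82 Y=62.86 E=16.66; the largest is Y.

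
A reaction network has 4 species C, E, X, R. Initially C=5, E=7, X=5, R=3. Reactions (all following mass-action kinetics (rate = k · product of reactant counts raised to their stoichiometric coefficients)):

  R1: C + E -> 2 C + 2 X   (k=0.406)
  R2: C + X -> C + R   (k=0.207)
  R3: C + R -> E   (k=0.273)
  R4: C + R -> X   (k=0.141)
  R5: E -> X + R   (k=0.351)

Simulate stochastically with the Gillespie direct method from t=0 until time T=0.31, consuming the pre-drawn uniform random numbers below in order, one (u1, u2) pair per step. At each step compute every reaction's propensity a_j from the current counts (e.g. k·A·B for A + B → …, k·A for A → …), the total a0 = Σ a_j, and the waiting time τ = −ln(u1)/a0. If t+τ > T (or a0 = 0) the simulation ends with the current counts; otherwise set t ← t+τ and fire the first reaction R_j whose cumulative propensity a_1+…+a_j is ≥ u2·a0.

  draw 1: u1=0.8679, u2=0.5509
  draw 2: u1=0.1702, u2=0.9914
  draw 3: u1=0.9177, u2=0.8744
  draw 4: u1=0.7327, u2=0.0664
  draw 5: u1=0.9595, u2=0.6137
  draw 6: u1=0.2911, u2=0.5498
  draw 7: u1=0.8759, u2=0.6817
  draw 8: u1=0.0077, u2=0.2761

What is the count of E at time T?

t=0.000: C=5 E=7 X=5 R=3
Draw 1: a1=14.210, a2=5.175, a3=4.095, a4=2.115, a5=2.457, a0=28.052; τ=−ln(0.8679)/28.052=0.005 → t=0.005; u2·a0=0.5509·28.052=15.454; a1=14.210 < 15.454 ≤ a1+a2=19.385 → R2 fires; C=5 E=7 X=4 R=4
Draw 2: a1=14.210, a2=4.140, a3=5.460, a4=2.820, a5=2.457, a0=29.087; τ=−ln(0.1702)/29.087=0.061 → t=0.066; u2·a0=0.9914·29.087=28.837; a1+…+a4=26.630 < 28.837 ≤ a1+…+a5=29.087 → R5 fires; C=5 E=6 X=5 R=5
Draw 3: a1=12.180, a2=5.175, a3=6.825, a4=3.525, a5=2.106, a0=29.811; τ=−ln(0.9177)/29.811=0.003 → t=0.069; u2·a0=0.8744·29.811=26.067; a1+…+a3=24.180 < 26.067 ≤ a1+…+a4=27.705 → R4 fires; C=4 E=6 X=6 R=4
Draw 4: a1=9.744, a2=4.968, a3=4.368, a4=2.256, a5=2.106, a0=23.442; τ=−ln(0.7327)/23.442=0.013 → t=0.082; u2·a0=0.0664·23.442=1.557 ≤ a1=9.744 → R1 fires; C=5 E=5 X=8 R=4
Draw 5: a1=10.150, a2=8.280, a3=5.460, a4=2.820, a5=1.755, a0=28.465; τ=−ln(0.9595)/28.465=0.001 → t=0.084; u2·a0=0.6137·28.465=17.469; a1=10.150 < 17.469 ≤ a1+a2=18.430 → R2 fires; C=5 E=5 X=7 R=5
Draw 6: a1=10.150, a2=7.245, a3=6.825, a4=3.525, a5=1.755, a0=29.500; τ=−ln(0.2911)/29.500=0.042 → t=0.125; u2·a0=0.5498·29.500=16.219; a1=10.150 < 16.219 ≤ a1+a2=17.395 → R2 fires; C=5 E=5 X=6 R=6
Draw 7: a1=10.150, a2=6.210, a3=8.190, a4=4.230, a5=1.755, a0=30.535; τ=−ln(0.8759)/30.535=0.004 → t=0.130; u2·a0=0.6817·30.535=20.816; a1+a2=16.360 < 20.816 ≤ a1+…+a3=24.550 → R3 fires; C=4 E=6 X=6 R=5
Draw 8: a1=9.744, a2=4.968, a3=5.460, a4=2.820, a5=2.106, a0=25.098; τ=−ln(0.0077)/25.098=0.194 → t=0.324 > T=0.31: stop.
Read off E at T=0.31: 6

E at T = 6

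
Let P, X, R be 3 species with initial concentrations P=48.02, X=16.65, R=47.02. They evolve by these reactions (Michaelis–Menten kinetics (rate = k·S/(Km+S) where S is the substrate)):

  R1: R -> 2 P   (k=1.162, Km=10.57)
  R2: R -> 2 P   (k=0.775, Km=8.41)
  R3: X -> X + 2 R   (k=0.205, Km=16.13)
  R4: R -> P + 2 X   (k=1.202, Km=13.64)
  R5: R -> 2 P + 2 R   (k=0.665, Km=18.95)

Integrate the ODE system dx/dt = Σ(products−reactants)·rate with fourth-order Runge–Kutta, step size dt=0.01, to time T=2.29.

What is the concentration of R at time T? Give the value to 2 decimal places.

RK4 with dt=0.01: 229 steps to T=2.29. Trajectory (selected grid times):
t=0.00: P=48.02 X=16.65 R=47.02
t=0.25: P=49.29 X=17.12 R=46.56
t=0.51: P=50.61 X=17.60 R=46.08
t=0.76: P=51.88 X=18.06 R=45.62
t=1.02: P=53.19 X=18.54 R=45.14
t=1.27: P=54.45 X=19.00 R=44.68
t=1.53: P=55.76 X=19.48 R=44.21
t=1.78: P=57.02 X=19.94 R=43.76
t=2.04: P=58.32 X=20.42 R=43.29
t=2.29: P=59.57 X=20.87 R=42.84
Read off R at T=2.29: 42.84

R at T = 42.84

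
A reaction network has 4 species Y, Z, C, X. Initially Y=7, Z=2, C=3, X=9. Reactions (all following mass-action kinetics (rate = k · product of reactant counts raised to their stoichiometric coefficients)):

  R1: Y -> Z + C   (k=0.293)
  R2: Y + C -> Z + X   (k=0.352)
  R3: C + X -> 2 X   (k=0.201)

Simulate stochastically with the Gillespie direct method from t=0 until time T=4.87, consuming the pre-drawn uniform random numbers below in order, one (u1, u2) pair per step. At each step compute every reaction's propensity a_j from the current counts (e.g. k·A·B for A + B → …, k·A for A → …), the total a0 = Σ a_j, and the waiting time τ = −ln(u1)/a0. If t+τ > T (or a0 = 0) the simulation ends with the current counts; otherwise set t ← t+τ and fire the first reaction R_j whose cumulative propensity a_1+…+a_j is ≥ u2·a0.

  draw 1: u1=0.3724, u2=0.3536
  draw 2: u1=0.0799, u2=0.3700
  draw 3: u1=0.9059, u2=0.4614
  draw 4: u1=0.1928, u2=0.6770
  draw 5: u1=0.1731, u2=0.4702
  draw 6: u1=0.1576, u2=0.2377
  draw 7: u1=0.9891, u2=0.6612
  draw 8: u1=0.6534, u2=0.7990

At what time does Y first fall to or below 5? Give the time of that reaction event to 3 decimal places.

Threshold first reached at t = 0.319

t=0.000: Y=7 Z=2 C=3 X=9
Draw 1: a1=2.051, a2=7.392, a3=5.427, a0=14.870; τ=−ln(0.3724)/14.870=0.066 → t=0.066; u2·a0=0.3536·14.870=5.258; a1=2.051 < 5.258 ≤ a1+a2=9.443 → R2 fires; Y=6 Z=3 C=2 X=10
Draw 2: a1=1.758, a2=4.224, a3=4.020, a0=10.002; τ=−ln(0.0799)/10.002=0.253 → t=0.319; u2·a0=0.3700·10.002=3.701; a1=1.758 < 3.701 ≤ a1+a2=5.982 → R2 fires; Y=5 Z=4 C=1 X=11
Draw 3: a1=1.465, a2=1.760, a3=2.211, a0=5.436; τ=−ln(0.9059)/5.436=0.018 → t=0.337; u2·a0=0.4614·5.436=2.508; a1=1.465 < 2.508 ≤ a1+a2=3.225 → R2 fires; Y=4 Z=5 C=0 X=12
Draw 4: a1=1.172, a2=0.000, a3=0.000, a0=1.172; τ=−ln(0.1928)/1.172=1.405 → t=1.742; u2·a0=0.6770·1.172=0.793 ≤ a1=1.172 → R1 fires; Y=3 Z=6 C=1 X=12
Draw 5: a1=0.879, a2=1.056, a3=2.412, a0=4.347; τ=−ln(0.1731)/4.347=0.403 → t=2.145; u2·a0=0.4702·4.347=2.044; a1+a2=1.935 < 2.044 ≤ a1+…+a3=4.347 → R3 fires; Y=3 Z=6 C=0 X=13
Draw 6: a1=0.879, a2=0.000, a3=0.000, a0=0.879; τ=−ln(0.1576)/0.879=2.102 → t=4.247; u2·a0=0.2377·0.879=0.209 ≤ a1=0.879 → R1 fires; Y=2 Z=7 C=1 X=13
Draw 7: a1=0.586, a2=0.704, a3=2.613, a0=3.903; τ=−ln(0.9891)/3.903=0.003 → t=4.250; u2·a0=0.6612·3.903=2.581; a1+a2=1.290 < 2.581 ≤ a1+…+a3=3.903 → R3 fires; Y=2 Z=7 C=0 X=14
Draw 8: a1=0.586, a2=0.000, a3=0.000, a0=0.586; τ=−ln(0.6534)/0.586=0.726 → t=4.976 > T=4.87: stop.
Y first becomes ≤ 5 when it reaches 5 at the event at t=0.319.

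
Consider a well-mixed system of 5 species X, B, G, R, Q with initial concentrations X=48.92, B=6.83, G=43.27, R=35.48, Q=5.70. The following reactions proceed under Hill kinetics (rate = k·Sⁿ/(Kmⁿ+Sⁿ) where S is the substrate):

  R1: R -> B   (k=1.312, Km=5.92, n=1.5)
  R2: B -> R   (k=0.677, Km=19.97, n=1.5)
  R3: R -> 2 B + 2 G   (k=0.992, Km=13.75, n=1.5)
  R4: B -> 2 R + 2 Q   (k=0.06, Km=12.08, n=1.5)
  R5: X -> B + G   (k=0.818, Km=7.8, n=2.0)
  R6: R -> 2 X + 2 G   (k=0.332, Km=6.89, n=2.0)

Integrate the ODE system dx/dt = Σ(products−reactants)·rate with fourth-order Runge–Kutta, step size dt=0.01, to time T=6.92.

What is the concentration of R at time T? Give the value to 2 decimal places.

R at T = 22.50

RK4 with dt=0.01: 692 steps to T=6.92. Trajectory (selected grid times):
t=0.00: X=48.92 B=6.83 G=43.27 R=35.48 Q=5.70
t=0.77: X=48.80 B=9.49 G=45.60 R=33.82 Q=5.73
t=1.54: X=48.67 B=12.07 G=47.91 R=32.22 Q=5.78
t=2.31: X=48.55 B=14.60 G=50.19 R=30.69 Q=5.82
t=3.08: X=48.42 B=17.06 G=52.46 R=29.20 Q=5.88
t=3.84: X=48.29 B=19.44 G=54.67 R=27.79 Q=5.94
t=4.61: X=48.16 B=21.79 G=56.89 R=26.40 Q=6.00
t=5.38: X=48.02 B=24.09 G=59.07 R=25.06 Q=6.07
t=6.15: X=47.88 B=26.34 G=61.24 R=23.76 Q=6.14
t=6.92: X=47.74 B=28.54 G=63.37 R=22.50 Q=6.21
Read off R at T=6.92: 22.50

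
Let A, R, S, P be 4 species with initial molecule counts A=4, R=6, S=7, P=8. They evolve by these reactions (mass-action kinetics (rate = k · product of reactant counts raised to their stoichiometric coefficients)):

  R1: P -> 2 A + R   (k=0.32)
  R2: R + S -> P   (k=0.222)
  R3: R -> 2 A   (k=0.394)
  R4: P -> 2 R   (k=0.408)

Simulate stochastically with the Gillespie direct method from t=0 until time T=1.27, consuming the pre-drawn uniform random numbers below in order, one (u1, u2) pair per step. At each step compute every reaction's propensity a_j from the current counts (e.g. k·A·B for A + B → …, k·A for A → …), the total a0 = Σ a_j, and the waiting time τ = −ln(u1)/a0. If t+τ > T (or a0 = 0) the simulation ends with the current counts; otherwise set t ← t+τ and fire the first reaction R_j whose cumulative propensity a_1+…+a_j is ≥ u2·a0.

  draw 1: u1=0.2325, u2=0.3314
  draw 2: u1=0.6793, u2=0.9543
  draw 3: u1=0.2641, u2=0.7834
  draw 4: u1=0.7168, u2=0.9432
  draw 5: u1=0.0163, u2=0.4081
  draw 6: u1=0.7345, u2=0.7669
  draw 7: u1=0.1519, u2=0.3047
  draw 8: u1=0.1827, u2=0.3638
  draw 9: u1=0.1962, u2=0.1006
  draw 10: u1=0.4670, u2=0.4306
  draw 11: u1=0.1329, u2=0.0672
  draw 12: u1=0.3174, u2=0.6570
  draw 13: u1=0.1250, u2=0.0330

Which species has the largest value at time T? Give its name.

t=0.000: A=4 R=6 S=7 P=8
Draw 1: a1=2.560, a2=9.324, a3=2.364, a4=3.264, a0=17.512; τ=−ln(0.2325)/17.512=0.083 → t=0.083; u2·a0=0.3314·17.512=5.803; a1=2.560 < 5.803 ≤ a1+a2=11.884 → R2 fires; A=4 R=5 S=6 P=9
Draw 2: a1=2.880, a2=6.660, a3=1.970, a4=3.672, a0=15.182; τ=−ln(0.6793)/15.182=0.025 → t=0.109; u2·a0=0.9543·15.182=14.488; a1+…+a3=11.510 < 14.488 ≤ a1+…+a4=15.182 → R4 fires; A=4 R=7 S=6 P=8
Draw 3: a1=2.560, a2=9.324, a3=2.758, a4=3.264, a0=17.906; τ=−ln(0.2641)/17.906=0.074 → t=0.183; u2·a0=0.7834·17.906=14.028; a1+a2=11.884 < 14.028 ≤ a1+…+a3=14.642 → R3 fires; A=6 R=6 S=6 P=8
Draw 4: a1=2.560, a2=7.992, a3=2.364, a4=3.264, a0=16.180; τ=−ln(0.7168)/16.180=0.021 → t=0.204; u2·a0=0.9432·16.180=15.261; a1+…+a3=12.916 < 15.261 ≤ a1+…+a4=16.180 → R4 fires; A=6 R=8 S=6 P=7
Draw 5: a1=2.240, a2=10.656, a3=3.152, a4=2.856, a0=18.904; τ=−ln(0.0163)/18.904=0.218 → t=0.421; u2·a0=0.4081·18.904=7.715; a1=2.240 < 7.715 ≤ a1+a2=12.896 → R2 fires; A=6 R=7 S=5 P=8
Draw 6: a1=2.560, a2=7.770, a3=2.758, a4=3.264, a0=16.352; τ=−ln(0.7345)/16.352=0.019 → t=0.440; u2·a0=0.7669·16.352=12.540; a1+a2=10.330 < 12.540 ≤ a1+…+a3=13.088 → R3 fires; A=8 R=6 S=5 P=8
Draw 7: a1=2.560, a2=6.660, a3=2.364, a4=3.264, a0=14.848; τ=−ln(0.1519)/14.848=0.127 → t=0.567; u2·a0=0.3047·14.848=4.524; a1=2.560 < 4.524 ≤ a1+a2=9.220 → R2 fires; A=8 R=5 S=4 P=9
Draw 8: a1=2.880, a2=4.440, a3=1.970, a4=3.672, a0=12.962; τ=−ln(0.1827)/12.962=0.131 → t=0.698; u2·a0=0.3638·12.962=4.716; a1=2.880 < 4.716 ≤ a1+a2=7.320 → R2 fires; A=8 R=4 S=3 P=10
Draw 9: a1=3.200, a2=2.664, a3=1.576, a4=4.080, a0=11.520; τ=−ln(0.1962)/11.520=0.141 → t=0.840; u2·a0=0.1006·11.520=1.159 ≤ a1=3.200 → R1 fires; A=10 R=5 S=3 P=9
Draw 10: a1=2.880, a2=3.330, a3=1.970, a4=3.672, a0=11.852; τ=−ln(0.4670)/11.852=0.064 → t=0.904; u2·a0=0.4306·11.852=5.103; a1=2.880 < 5.103 ≤ a1+a2=6.210 → R2 fires; A=10 R=4 S=2 P=10
Draw 11: a1=3.200, a2=1.776, a3=1.576, a4=4.080, a0=10.632; τ=−ln(0.1329)/10.632=0.190 → t=1.094; u2·a0=0.0672·10.632=0.714 ≤ a1=3.200 → R1 fires; A=12 R=5 S=2 P=9
Draw 12: a1=2.880, a2=2.220, a3=1.970, a4=3.672, a0=10.742; τ=−ln(0.3174)/10.742=0.107 → t=1.201; u2·a0=0.6570·10.742=7.057; a1+a2=5.100 < 7.057 ≤ a1+…+a3=7.070 → R3 fires; A=14 R=4 S=2 P=9
Draw 13: a1=2.880, a2=1.776, a3=1.576, a4=3.672, a0=9.904; τ=−ln(0.1250)/9.904=0.210 → t=1.411 > T=1.27: stop.
At T=1.27: A=14 R=4 S=2 P=9; the largest is A.

Dominant species at T: A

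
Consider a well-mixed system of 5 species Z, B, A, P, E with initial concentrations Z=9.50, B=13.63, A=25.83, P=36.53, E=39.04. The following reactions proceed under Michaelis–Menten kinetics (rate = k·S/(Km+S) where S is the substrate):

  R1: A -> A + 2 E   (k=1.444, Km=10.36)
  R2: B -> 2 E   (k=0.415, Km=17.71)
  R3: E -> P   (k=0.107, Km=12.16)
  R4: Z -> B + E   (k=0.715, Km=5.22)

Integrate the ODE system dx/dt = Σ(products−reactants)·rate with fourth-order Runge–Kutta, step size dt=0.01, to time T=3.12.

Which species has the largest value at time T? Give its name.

RK4 with dt=0.01: 312 steps to T=3.12. Trajectory (selected grid times):
t=0.00: Z=9.50 B=13.63 A=25.83 P=36.53 E=39.04
t=0.35: Z=9.34 B=13.73 A=25.83 P=36.56 E=40.02
t=0.69: Z=9.18 B=13.82 A=25.83 P=36.59 E=40.97
t=1.04: Z=9.02 B=13.92 A=25.83 P=36.62 E=41.95
t=1.39: Z=8.87 B=14.01 A=25.83 P=36.64 E=42.93
t=1.73: Z=8.71 B=14.10 A=25.83 P=36.67 E=43.88
t=2.08: Z=8.56 B=14.19 A=25.83 P=36.70 E=44.86
t=2.43: Z=8.40 B=14.28 A=25.83 P=36.73 E=45.83
t=2.77: Z=8.25 B=14.37 A=25.83 P=36.76 E=46.78
t=3.12: Z=8.10 B=14.46 A=25.83 P=36.79 E=47.76
At T=3.12: Z=8.10 B=14.46 A=25.83 P=36.79 E=47.76; the largest is E.

Dominant species at T: E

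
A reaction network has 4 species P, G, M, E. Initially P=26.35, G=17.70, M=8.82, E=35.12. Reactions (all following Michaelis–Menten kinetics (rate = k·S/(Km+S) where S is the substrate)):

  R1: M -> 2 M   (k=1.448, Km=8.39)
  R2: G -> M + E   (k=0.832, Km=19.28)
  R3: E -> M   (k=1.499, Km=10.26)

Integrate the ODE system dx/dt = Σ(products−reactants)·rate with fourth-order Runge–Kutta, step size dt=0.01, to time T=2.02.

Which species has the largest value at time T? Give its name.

RK4 with dt=0.01: 202 steps to T=2.02. Trajectory (selected grid times):
t=0.00: P=26.35 G=17.70 M=8.82 E=35.12
t=0.22: P=26.35 G=17.61 M=9.33 E=34.95
t=0.45: P=26.35 G=17.52 M=9.86 E=34.78
t=0.67: P=26.35 G=17.43 M=10.38 E=34.61
t=0.90: P=26.35 G=17.34 M=10.92 E=34.43
t=1.12: P=26.35 G=17.26 M=11.44 E=34.27
t=1.35: P=26.35 G=17.17 M=11.99 E=34.09
t=1.57: P=26.35 G=17.08 M=12.52 E=33.93
t=1.80: P=26.35 G=16.99 M=13.08 E=33.75
t=2.02: P=26.35 G=16.91 M=13.61 E=33.58
At T=2.02: P=26.35 G=16.91 M=13.61 E=33.58; the largest is E.

Dominant species at T: E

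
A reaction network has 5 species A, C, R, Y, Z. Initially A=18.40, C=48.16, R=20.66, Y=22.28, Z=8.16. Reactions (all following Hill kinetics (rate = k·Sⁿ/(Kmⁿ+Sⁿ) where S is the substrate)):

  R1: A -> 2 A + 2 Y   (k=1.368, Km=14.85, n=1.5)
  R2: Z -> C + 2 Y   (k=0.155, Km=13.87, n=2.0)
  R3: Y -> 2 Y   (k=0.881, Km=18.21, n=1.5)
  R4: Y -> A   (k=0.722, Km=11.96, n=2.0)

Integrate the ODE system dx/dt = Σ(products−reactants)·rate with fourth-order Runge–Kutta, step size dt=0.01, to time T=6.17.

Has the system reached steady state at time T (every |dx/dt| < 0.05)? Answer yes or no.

RK4 with dt=0.01: 617 steps to T=6.17. Trajectory (selected grid times):
t=0.00: A=18.40 C=48.16 R=20.66 Y=22.28 Z=8.16
t=0.69: A=19.35 C=48.19 R=20.66 Y=23.41 Z=8.13
t=1.37: A=20.30 C=48.21 R=20.66 Y=24.56 Z=8.11
t=2.06: A=21.30 C=48.24 R=20.66 Y=25.76 Z=8.08
t=2.74: A=22.30 C=48.27 R=20.66 Y=26.98 Z=8.05
t=3.43: A=23.34 C=48.30 R=20.66 Y=28.25 Z=8.02
t=4.11: A=24.38 C=48.32 R=20.66 Y=29.53 Z=8.00
t=4.80: A=25.46 C=48.35 R=20.66 Y=30.86 Z=7.97
t=5.48: A=26.54 C=48.37 R=20.66 Y=32.20 Z=7.95
t=6.17: A=27.65 C=48.40 R=20.66 Y=33.58 Z=7.92
Rates at T: R1=0.9816, R2=0.0381, R3=0.6296, R4=0.6407
dx/dt at T (Σ net stoichiometry × rate): A=+1.6224, C=+0.0381, R=+0.0000, Y=+2.0284, Z=-0.0381
Largest |dx/dt| is |+2.0284| (Y) ≥ 0.05 → not steady.

Steady state at T: no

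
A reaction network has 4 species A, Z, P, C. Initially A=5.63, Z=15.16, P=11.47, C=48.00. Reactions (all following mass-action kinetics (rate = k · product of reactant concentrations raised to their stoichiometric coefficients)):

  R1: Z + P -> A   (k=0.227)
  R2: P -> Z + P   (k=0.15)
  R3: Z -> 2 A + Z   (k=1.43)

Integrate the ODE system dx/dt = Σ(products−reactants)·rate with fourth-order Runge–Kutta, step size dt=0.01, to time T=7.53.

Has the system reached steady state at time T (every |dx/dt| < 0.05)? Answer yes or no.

RK4 with dt=0.01: 753 steps to T=7.53. Trajectory (selected grid times):
t=0.00: A=5.63 Z=15.16 P=11.47 C=48.00
t=0.84: A=36.54 Z=6.38 P=2.08 C=48.00
t=1.67: A=51.32 Z=5.18 P=0.72 C=48.00
t=2.51: A=63.66 Z=4.80 P=0.28 C=48.00
t=3.35: A=75.16 Z=4.66 P=0.11 C=48.00
t=4.18: A=86.19 Z=4.60 P=0.05 C=48.00
t=5.02: A=97.24 Z=4.58 P=0.02 C=48.00
t=5.86: A=108.23 Z=4.57 P=0.01 C=48.00
t=6.69: A=119.06 Z=4.56 P=0.00 C=48.00
t=7.53: A=130.02 Z=4.56 P=0.00 C=48.00
Rates at T: R1=0.0015, R2=0.0002, R3=6.5199
dx/dt at T (Σ net stoichiometry × rate): A=+13.0414, Z=-0.0013, P=-0.0015, C=+0.0000
Largest |dx/dt| is |+13.0414| (A) ≥ 0.05 → not steady.

Steady state at T: no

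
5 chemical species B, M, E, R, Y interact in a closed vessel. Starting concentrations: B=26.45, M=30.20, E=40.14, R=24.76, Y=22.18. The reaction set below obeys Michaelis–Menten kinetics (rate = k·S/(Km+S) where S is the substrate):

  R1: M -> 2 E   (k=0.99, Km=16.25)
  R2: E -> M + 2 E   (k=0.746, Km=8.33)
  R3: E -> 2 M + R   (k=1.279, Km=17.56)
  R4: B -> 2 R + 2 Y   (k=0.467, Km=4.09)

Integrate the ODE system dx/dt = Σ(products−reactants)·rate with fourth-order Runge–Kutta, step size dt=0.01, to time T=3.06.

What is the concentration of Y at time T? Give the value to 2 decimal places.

Y at T = 24.65

RK4 with dt=0.01: 306 steps to T=3.06. Trajectory (selected grid times):
t=0.00: B=26.45 M=30.20 E=40.14 R=24.76 Y=22.18
t=0.34: B=26.31 M=30.80 E=40.49 R=25.34 Y=22.45
t=0.68: B=26.18 M=31.39 E=40.84 R=25.92 Y=22.73
t=1.02: B=26.04 M=31.99 E=41.19 R=26.50 Y=23.00
t=1.36: B=25.90 M=32.59 E=41.54 R=27.07 Y=23.28
t=1.70: B=25.76 M=33.19 E=41.90 R=27.66 Y=23.55
t=2.04: B=25.63 M=33.79 E=42.25 R=28.24 Y=23.83
t=2.38: B=25.49 M=34.38 E=42.61 R=28.82 Y=24.10
t=2.72: B=25.35 M=34.98 E=42.98 R=29.40 Y=24.37
t=3.06: B=25.22 M=35.58 E=43.34 R=29.98 Y=24.65
Read off Y at T=3.06: 24.65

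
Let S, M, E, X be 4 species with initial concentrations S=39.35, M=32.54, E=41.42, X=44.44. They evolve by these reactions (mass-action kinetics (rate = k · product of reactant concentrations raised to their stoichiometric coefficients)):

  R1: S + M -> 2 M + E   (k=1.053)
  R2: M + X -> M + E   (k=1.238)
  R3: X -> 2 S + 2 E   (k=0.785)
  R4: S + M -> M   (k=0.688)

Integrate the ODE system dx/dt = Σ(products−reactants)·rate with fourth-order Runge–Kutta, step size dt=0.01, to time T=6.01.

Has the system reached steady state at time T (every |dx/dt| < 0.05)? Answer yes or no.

Steady state at T: yes

RK4 with dt=0.01: 601 steps to T=6.01. Trajectory (selected grid times):
t=0.00: S=39.35 M=32.54 E=41.42 X=44.44
t=0.67: S=0.00 M=57.08 E=111.01 X=0.00
t=1.34: S=0.00 M=57.08 E=111.01 X=0.00
t=2.00: S=0.00 M=57.08 E=111.01 X=0.00
t=2.67: S=0.00 M=57.08 E=111.01 X=0.00
t=3.34: S=0.00 M=57.08 E=111.01 X=0.00
t=4.01: S=0.00 M=57.08 E=111.01 X=0.00
t=4.67: S=0.00 M=57.08 E=111.01 X=0.00
t=5.34: S=0.00 M=57.08 E=111.01 X=0.00
t=6.01: S=0.00 M=57.08 E=111.01 X=0.00
Rates at T: R1=0.0000, R2=0.0000, R3=0.0000, R4=0.0000
dx/dt at T (Σ net stoichiometry × rate): S=-0.0000, M=+0.0000, E=+0.0000, X=-0.0000
Largest |dx/dt| is |+0.0000| (E) < 0.05 → steady.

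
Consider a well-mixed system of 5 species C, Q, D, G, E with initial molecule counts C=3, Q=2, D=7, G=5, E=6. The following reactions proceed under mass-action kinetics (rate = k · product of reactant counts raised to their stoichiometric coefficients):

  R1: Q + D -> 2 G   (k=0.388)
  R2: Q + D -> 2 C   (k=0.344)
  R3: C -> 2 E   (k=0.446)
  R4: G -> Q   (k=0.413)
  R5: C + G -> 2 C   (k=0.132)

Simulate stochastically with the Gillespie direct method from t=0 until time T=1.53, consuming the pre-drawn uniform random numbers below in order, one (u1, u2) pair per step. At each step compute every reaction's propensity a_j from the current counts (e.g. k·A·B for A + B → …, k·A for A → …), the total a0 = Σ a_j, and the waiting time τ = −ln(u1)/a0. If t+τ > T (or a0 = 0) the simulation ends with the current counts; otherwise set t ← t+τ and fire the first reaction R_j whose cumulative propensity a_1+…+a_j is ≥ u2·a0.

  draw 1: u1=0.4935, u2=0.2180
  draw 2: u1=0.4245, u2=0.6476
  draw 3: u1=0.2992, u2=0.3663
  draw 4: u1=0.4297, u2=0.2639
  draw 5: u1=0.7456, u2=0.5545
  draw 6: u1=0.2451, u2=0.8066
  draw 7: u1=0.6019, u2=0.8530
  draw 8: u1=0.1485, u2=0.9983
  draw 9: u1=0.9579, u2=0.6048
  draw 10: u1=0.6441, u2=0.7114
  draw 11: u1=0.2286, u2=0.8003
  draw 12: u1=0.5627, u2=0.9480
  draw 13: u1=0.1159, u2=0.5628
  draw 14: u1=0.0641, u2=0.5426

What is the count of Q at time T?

t=0.000: C=3 Q=2 D=7 G=5 E=6
Draw 1: a1=5.432, a2=4.816, a3=1.338, a4=2.065, a5=1.980, a0=15.631; τ=−ln(0.4935)/15.631=0.045 → t=0.045; u2·a0=0.2180·15.631=3.408 ≤ a1=5.432 → R1 fires; C=3 Q=1 D=6 G=7 E=6
Draw 2: a1=2.328, a2=2.064, a3=1.338, a4=2.891, a5=2.772, a0=11.393; τ=−ln(0.4245)/11.393=0.075 → t=0.120; u2·a0=0.6476·11.393=7.378; a1+…+a3=5.730 < 7.378 ≤ a1+…+a4=8.621 → R4 fires; C=3 Q=2 D=6 G=6 E=6
Draw 3: a1=4.656, a2=4.128, a3=1.338, a4=2.478, a5=2.376, a0=14.976; τ=−ln(0.2992)/14.976=0.081 → t=0.201; u2·a0=0.3663·14.976=5.486; a1=4.656 < 5.486 ≤ a1+a2=8.784 → R2 fires; C=5 Q=1 D=5 G=6 E=6
Draw 4: a1=1.940, a2=1.720, a3=2.230, a4=2.478, a5=3.960, a0=12.328; τ=−ln(0.4297)/12.328=0.069 → t=0.269; u2·a0=0.2639·12.328=3.253; a1=1.940 < 3.253 ≤ a1+a2=3.660 → R2 fires; C=7 Q=0 D=4 G=6 E=6
Draw 5: a1=0.000, a2=0.000, a3=3.122, a4=2.478, a5=5.544, a0=11.144; τ=−ln(0.7456)/11.144=0.026 → t=0.296; u2·a0=0.5545·11.144=6.179; a1+…+a4=5.600 < 6.179 ≤ a1+…+a5=11.144 → R5 fires; C=8 Q=0 D=4 G=5 E=6
Draw 6: a1=0.000, a2=0.000, a3=3.568, a4=2.065, a5=5.280, a0=10.913; τ=−ln(0.2451)/10.913=0.129 → t=0.425; u2·a0=0.8066·10.913=8.802; a1+…+a4=5.633 < 8.802 ≤ a1+…+a5=10.913 → R5 fires; C=9 Q=0 D=4 G=4 E=6
Draw 7: a1=0.000, a2=0.000, a3=4.014, a4=1.652, a5=4.752, a0=10.418; τ=−ln(0.6019)/10.418=0.049 → t=0.473; u2·a0=0.8530·10.418=8.887; a1+…+a4=5.666 < 8.887 ≤ a1+…+a5=10.418 → R5 fires; C=10 Q=0 D=4 G=3 E=6
Draw 8: a1=0.000, a2=0.000, a3=4.460, a4=1.239, a5=3.960, a0=9.659; τ=−ln(0.1485)/9.659=0.197 → t=0.671; u2·a0=0.9983·9.659=9.643; a1+…+a4=5.699 < 9.643 ≤ a1+…+a5=9.659 → R5 fires; C=11 Q=0 D=4 G=2 E=6
Draw 9: a1=0.000, a2=0.000, a3=4.906, a4=0.826, a5=2.904, a0=8.636; τ=−ln(0.9579)/8.636=0.005 → t=0.676; u2·a0=0.6048·8.636=5.223; a1+…+a3=4.906 < 5.223 ≤ a1+…+a4=5.732 → R4 fires; C=11 Q=1 D=4 G=1 E=6
Draw 10: a1=1.552, a2=1.376, a3=4.906, a4=0.413, a5=1.452, a0=9.699; τ=−ln(0.6441)/9.699=0.045 → t=0.721; u2·a0=0.7114·9.699=6.900; a1+a2=2.928 < 6.900 ≤ a1+…+a3=7.834 → R3 fires; C=10 Q=1 D=4 G=1 E=8
Draw 11: a1=1.552, a2=1.376, a3=4.460, a4=0.413, a5=1.320, a0=9.121; τ=−ln(0.2286)/9.121=0.162 → t=0.883; u2·a0=0.8003·9.121=7.300; a1+a2=2.928 < 7.300 ≤ a1+…+a3=7.388 → R3 fires; C=9 Q=1 D=4 G=1 E=10
Draw 12: a1=1.552, a2=1.376, a3=4.014, a4=0.413, a5=1.188, a0=8.543; τ=−ln(0.5627)/8.543=0.067 → t=0.950; u2·a0=0.9480·8.543=8.099; a1+…+a4=7.355 < 8.099 ≤ a1+…+a5=8.543 → R5 fires; C=10 Q=1 D=4 G=0 E=10
Draw 13: a1=1.552, a2=1.376, a3=4.460, a4=0.000, a5=0.000, a0=7.388; τ=−ln(0.1159)/7.388=0.292 → t=1.242; u2·a0=0.5628·7.388=4.158; a1+a2=2.928 < 4.158 ≤ a1+…+a3=7.388 → R3 fires; C=9 Q=1 D=4 G=0 E=12
Draw 14: a1=1.552, a2=1.376, a3=4.014, a4=0.000, a5=0.000, a0=6.942; τ=−ln(0.0641)/6.942=0.396 → t=1.638 > T=1.53: stop.
Read off Q at T=1.53: 1

Q at T = 1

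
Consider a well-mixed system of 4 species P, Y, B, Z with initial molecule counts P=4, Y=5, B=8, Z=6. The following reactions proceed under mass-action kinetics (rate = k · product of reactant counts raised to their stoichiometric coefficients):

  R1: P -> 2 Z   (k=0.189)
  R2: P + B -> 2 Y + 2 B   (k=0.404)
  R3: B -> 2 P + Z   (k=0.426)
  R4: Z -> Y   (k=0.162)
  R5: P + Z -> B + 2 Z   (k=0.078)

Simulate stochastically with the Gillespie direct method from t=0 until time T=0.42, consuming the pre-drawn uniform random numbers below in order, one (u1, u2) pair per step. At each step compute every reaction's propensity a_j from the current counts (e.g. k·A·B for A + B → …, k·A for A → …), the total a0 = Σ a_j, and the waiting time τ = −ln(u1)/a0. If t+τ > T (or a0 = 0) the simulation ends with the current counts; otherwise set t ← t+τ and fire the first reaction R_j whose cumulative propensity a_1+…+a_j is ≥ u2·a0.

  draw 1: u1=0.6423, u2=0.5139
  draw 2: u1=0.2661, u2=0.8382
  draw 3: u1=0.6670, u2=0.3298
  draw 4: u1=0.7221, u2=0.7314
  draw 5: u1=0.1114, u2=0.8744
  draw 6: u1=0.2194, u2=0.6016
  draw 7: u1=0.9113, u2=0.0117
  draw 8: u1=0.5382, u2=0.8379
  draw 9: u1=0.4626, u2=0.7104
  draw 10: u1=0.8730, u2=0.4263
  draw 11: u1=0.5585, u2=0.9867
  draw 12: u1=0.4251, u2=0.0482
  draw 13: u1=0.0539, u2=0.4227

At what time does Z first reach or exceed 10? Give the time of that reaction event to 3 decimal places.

t=0.000: P=4 Y=5 B=8 Z=6
Draw 1: a1=0.756, a2=12.928, a3=3.408, a4=0.972, a5=1.872, a0=19.936; τ=−ln(0.6423)/19.936=0.022 → t=0.022; u2·a0=0.5139·19.936=10.245; a1=0.756 < 10.245 ≤ a1+a2=13.684 → R2 fires; P=3 Y=7 B=9 Z=6
Draw 2: a1=0.567, a2=10.908, a3=3.834, a4=0.972, a5=1.404, a0=17.685; τ=−ln(0.2661)/17.685=0.075 → t=0.097; u2·a0=0.8382·17.685=14.824; a1+a2=11.475 < 14.824 ≤ a1+…+a3=15.309 → R3 fires; P=5 Y=7 B=8 Z=7
Draw 3: a1=0.945, a2=16.160, a3=3.408, a4=1.134, a5=2.730, a0=24.377; τ=−ln(0.6670)/24.377=0.017 → t=0.114; u2·a0=0.3298·24.377=8.040; a1=0.945 < 8.040 ≤ a1+a2=17.105 → R2 fires; P=4 Y=9 B=9 Z=7
Draw 4: a1=0.756, a2=14.544, a3=3.834, a4=1.134, a5=2.184, a0=22.452; τ=−ln(0.7221)/22.452=0.015 → t=0.128; u2·a0=0.7314·22.452=16.421; a1+a2=15.300 < 16.421 ≤ a1+…+a3=19.134 → R3 fires; P=6 Y=9 B=8 Z=8
Draw 5: a1=1.134, a2=19.392, a3=3.408, a4=1.296, a5=3.744, a0=28.974; τ=−ln(0.1114)/28.974=0.076 → t=0.204; u2·a0=0.8744·28.974=25.335; a1+…+a4=25.230 < 25.335 ≤ a1+…+a5=28.974 → R5 fires; P=5 Y=9 B=9 Z=9
Draw 6: a1=0.945, a2=18.180, a3=3.834, a4=1.458, a5=3.510, a0=27.927; τ=−ln(0.2194)/27.927=0.054 → t=0.258; u2·a0=0.6016·27.927=16.801; a1=0.945 < 16.801 ≤ a1+a2=19.125 → R2 fires; P=4 Y=11 B=10 Z=9
Draw 7: a1=0.756, a2=16.160, a3=4.260, a4=1.458, a5=2.808, a0=25.442; τ=−ln(0.9113)/25.442=0.004 → t=0.262; u2·a0=0.0117·25.442=0.298 ≤ a1=0.756 → R1 fires; P=3 Y=11 B=10 Z=11
Draw 8: a1=0.567, a2=12.120, a3=4.260, a4=1.782, a5=2.574, a0=21.303; τ=−ln(0.5382)/21.303=0.029 → t=0.291; u2·a0=0.8379·21.303=17.850; a1+…+a3=16.947 < 17.850 ≤ a1+…+a4=18.729 → R4 fires; P=3 Y=12 B=10 Z=10
Draw 9: a1=0.567, a2=12.120, a3=4.260, a4=1.620, a5=2.340, a0=20.907; τ=−ln(0.4626)/20.907=0.037 → t=0.328; u2·a0=0.7104·20.907=14.852; a1+a2=12.687 < 14.852 ≤ a1+…+a3=16.947 → R3 fires; P=5 Y=12 B=9 Z=11
Draw 10: a1=0.945, a2=18.180, a3=3.834, a4=1.782, a5=4.290, a0=29.031; τ=−ln(0.8730)/29.031=0.005 → t=0.333; u2·a0=0.4263·29.031=12.376; a1=0.945 < 12.376 ≤ a1+a2=19.125 → R2 fires; P=4 Y=14 B=10 Z=11
Draw 11: a1=0.756, a2=16.160, a3=4.260, a4=1.782, a5=3.432, a0=26.390; τ=−ln(0.5585)/26.390=0.022 → t=0.355; u2·a0=0.9867·26.390=26.039; a1+…+a4=22.958 < 26.039 ≤ a1+…+a5=26.390 → R5 fires; P=3 Y=14 B=11 Z=12
Draw 12: a1=0.567, a2=13.332, a3=4.686, a4=1.944, a5=2.808, a0=23.337; τ=−ln(0.4251)/23.337=0.037 → t=0.391; u2·a0=0.0482·23.337=1.125; a1=0.567 < 1.125 ≤ a1+a2=13.899 → R2 fires; P=2 Y=16 B=12 Z=12
Draw 13: a1=0.378, a2=9.696, a3=5.112, a4=1.944, a5=1.872, a0=19.002; τ=−ln(0.0539)/19.002=0.154 → t=0.545 > T=0.42: stop.
Z first becomes ≥ 10 when it reaches 11 at the event at t=0.262.

Threshold first reached at t = 0.262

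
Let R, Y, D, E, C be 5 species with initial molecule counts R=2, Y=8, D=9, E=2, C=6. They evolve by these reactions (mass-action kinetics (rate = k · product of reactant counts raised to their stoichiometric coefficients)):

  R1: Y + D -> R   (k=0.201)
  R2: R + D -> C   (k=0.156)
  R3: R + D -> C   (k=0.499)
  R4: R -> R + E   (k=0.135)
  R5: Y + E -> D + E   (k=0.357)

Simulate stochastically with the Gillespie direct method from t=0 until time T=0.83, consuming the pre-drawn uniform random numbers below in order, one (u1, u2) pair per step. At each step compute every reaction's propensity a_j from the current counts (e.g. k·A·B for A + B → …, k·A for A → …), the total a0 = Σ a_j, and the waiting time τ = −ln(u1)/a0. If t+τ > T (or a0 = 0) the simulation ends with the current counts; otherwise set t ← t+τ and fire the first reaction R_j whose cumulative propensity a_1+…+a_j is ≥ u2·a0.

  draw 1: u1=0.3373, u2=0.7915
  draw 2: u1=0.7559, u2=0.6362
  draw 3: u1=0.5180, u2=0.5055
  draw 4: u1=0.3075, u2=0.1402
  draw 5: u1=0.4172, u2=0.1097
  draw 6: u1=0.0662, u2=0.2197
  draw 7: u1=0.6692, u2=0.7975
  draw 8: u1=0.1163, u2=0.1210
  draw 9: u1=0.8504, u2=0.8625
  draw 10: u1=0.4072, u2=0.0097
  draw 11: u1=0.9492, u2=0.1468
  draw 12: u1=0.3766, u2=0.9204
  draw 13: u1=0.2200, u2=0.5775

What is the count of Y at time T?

Y at T = 0

t=0.000: R=2 Y=8 D=9 E=2 C=6
Draw 1: a1=14.472, a2=2.808, a3=8.982, a4=0.270, a5=5.712, a0=32.244; τ=−ln(0.3373)/32.244=0.034 → t=0.034; u2·a0=0.7915·32.244=25.521; a1+a2=17.280 < 25.521 ≤ a1+…+a3=26.262 → R3 fires; R=1 Y=8 D=8 E=2 C=7
Draw 2: a1=12.864, a2=1.248, a3=3.992, a4=0.135, a5=5.712, a0=23.951; τ=−ln(0.7559)/23.951=0.012 → t=0.045; u2·a0=0.6362·23.951=15.238; a1+a2=14.112 < 15.238 ≤ a1+…+a3=18.104 → R3 fires; R=0 Y=8 D=7 E=2 C=8
Draw 3: a1=11.256, a2=0.000, a3=0.000, a4=0.000, a5=5.712, a0=16.968; τ=−ln(0.5180)/16.968=0.039 → t=0.084; u2·a0=0.5055·16.968=8.577 ≤ a1=11.256 → R1 fires; R=1 Y=7 D=6 E=2 C=8
Draw 4: a1=8.442, a2=0.936, a3=2.994, a4=0.135, a5=4.998, a0=17.505; τ=−ln(0.3075)/17.505=0.067 → t=0.152; u2·a0=0.1402·17.505=2.454 ≤ a1=8.442 → R1 fires; R=2 Y=6 D=5 E=2 C=8
Draw 5: a1=6.030, a2=1.560, a3=4.990, a4=0.270, a5=4.284, a0=17.134; τ=−ln(0.4172)/17.134=0.051 → t=0.203; u2·a0=0.1097·17.134=1.880 ≤ a1=6.030 → R1 fires; R=3 Y=5 D=4 E=2 C=8
Draw 6: a1=4.020, a2=1.872, a3=5.988, a4=0.405, a5=3.570, a0=15.855; τ=−ln(0.0662)/15.855=0.171 → t=0.374; u2·a0=0.2197·15.855=3.483 ≤ a1=4.020 → R1 fires; R=4 Y=4 D=3 E=2 C=8
Draw 7: a1=2.412, a2=1.872, a3=5.988, a4=0.540, a5=2.856, a0=13.668; τ=−ln(0.6692)/13.668=0.029 → t=0.403; u2·a0=0.7975·13.668=10.900; a1+…+a4=10.812 < 10.900 ≤ a1+…+a5=13.668 → R5 fires; R=4 Y=3 D=4 E=2 C=8
Draw 8: a1=2.412, a2=2.496, a3=7.984, a4=0.540, a5=2.142, a0=15.574; τ=−ln(0.1163)/15.574=0.138 → t=0.541; u2·a0=0.1210·15.574=1.884 ≤ a1=2.412 → R1 fires; R=5 Y=2 D=3 E=2 C=8
Draw 9: a1=1.206, a2=2.340, a3=7.485, a4=0.675, a5=1.428, a0=13.134; τ=−ln(0.8504)/13.134=0.012 → t=0.554; u2·a0=0.8625·13.134=11.328; a1+…+a3=11.031 < 11.328 ≤ a1+…+a4=11.706 → R4 fires; R=5 Y=2 D=3 E=3 C=8
Draw 10: a1=1.206, a2=2.340, a3=7.485, a4=0.675, a5=2.142, a0=13.848; τ=−ln(0.4072)/13.848=0.065 → t=0.619; u2·a0=0.0097·13.848=0.134 ≤ a1=1.206 → R1 fires; R=6 Y=1 D=2 E=3 C=8
Draw 11: a1=0.402, a2=1.872, a3=5.988, a4=0.810, a5=1.071, a0=10.143; τ=−ln(0.9492)/10.143=0.005 → t=0.624; u2·a0=0.1468·10.143=1.489; a1=0.402 < 1.489 ≤ a1+a2=2.274 → R2 fires; R=5 Y=1 D=1 E=3 C=9
Draw 12: a1=0.201, a2=0.780, a3=2.495, a4=0.675, a5=1.071, a0=5.222; τ=−ln(0.3766)/5.222=0.187 → t=0.811; u2·a0=0.9204·5.222=4.806; a1+…+a4=4.151 < 4.806 ≤ a1+…+a5=5.222 → R5 fires; R=5 Y=0 D=2 E=3 C=9
Draw 13: a1=0.000, a2=1.560, a3=4.990, a4=0.675, a5=0.000, a0=7.225; τ=−ln(0.2200)/7.225=0.210 → t=1.020 > T=0.83: stop.
Read off Y at T=0.83: 0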